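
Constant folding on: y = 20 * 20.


20 * 20 = 400 at compile time
Optimized: y = 400


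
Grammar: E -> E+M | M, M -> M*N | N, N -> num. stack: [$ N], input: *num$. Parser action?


'N' (not preceded by M*) is the handle for M -> N
Action: reduce (M -> N)


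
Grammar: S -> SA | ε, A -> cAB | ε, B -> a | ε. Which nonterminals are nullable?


A nonterminal is nullable iff some alternative derives ε (directly, or every symbol in it is nullable)
Nullable: {A, B, S}


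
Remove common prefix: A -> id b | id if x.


Common prefix: 'id'
Factored: A -> id A', A' -> b | if x


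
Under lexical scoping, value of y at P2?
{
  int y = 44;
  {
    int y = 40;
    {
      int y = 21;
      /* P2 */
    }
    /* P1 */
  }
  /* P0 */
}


y declared in the same block as P2
y = 21


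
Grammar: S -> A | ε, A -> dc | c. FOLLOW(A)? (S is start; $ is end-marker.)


$ ∈ FOLLOW(S). For each A -> αBβ: add FIRST(β)\{ε} to FOLLOW(B); if β nullable, add FOLLOW(A).
FOLLOW(A) = {$}


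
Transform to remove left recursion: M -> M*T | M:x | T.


Left-recursive alternatives: M*T, M:x; non-recursive: T
Introduce M': M -> TM', M' -> *TM' | :xM' | ε


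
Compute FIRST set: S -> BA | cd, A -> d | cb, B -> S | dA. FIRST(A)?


Per alternative of A: FIRST(d) = {d}; FIRST(cb) = {c}
FIRST(A) = {c, d}


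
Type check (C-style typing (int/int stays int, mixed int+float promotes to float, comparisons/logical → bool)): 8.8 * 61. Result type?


Operand types: float * int
Rule: mixed int/float promotes to float; int/int stays int
Result type: float


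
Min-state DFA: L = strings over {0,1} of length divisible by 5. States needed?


Track length mod 5: states 0..4, accept at 0
Minimal DFA: 5 states


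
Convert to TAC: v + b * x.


Break into single-operator statements:
t1 = b * x
t2 = v + t1


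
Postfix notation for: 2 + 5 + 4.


Left to right (same or higher precedence on left)
Postfix: 2 5 + 4 +


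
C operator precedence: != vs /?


'/' is multiplicative (level 10); '!=' is equality (level 6)
Higher level binds tighter
'/' has higher precedence than '!='


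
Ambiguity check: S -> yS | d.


right-linear, alternatives start with distinct terminals 'y' vs 'd': unique leftmost derivation
Unambiguous


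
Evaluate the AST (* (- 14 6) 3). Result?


Evaluate inner: (- 14 6) = 8
Evaluate root: (* 8 3) = 24
Result: 24


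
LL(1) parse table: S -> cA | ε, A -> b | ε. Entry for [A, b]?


For [A, b]: 'b' ∈ FIRST(b)
Entry: A -> b


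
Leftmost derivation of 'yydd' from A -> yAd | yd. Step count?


Derivation: A => yAd => yydd
Steps: 2


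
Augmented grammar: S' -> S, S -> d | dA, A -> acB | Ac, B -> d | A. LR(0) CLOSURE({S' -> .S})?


Start: S' -> .S
For each item with dot before a nonterminal B, add B -> .γ for every B-production
Closure: [S' -> .S, S -> .d, S -> .dA]


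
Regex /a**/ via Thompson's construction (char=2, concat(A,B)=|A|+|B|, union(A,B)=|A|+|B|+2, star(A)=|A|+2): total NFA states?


Syntax tree has 1 char leaf(s), 0 union(s), 2 star(s)
chars contribute 1×2 = 2; each union adds +2; each star adds +2
Total: 2 + 0 + 4 = 6 states


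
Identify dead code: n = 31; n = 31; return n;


first assignment to n is overwritten before any read
Dead: 'n = 31'


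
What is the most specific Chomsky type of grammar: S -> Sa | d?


Left-linear: every RHS is a terminal or one nonterminal followed by a terminal
Classification: Type 3 (Regular)


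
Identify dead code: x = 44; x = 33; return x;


first assignment to x is overwritten before any read
Dead: 'x = 44'


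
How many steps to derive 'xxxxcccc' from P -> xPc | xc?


Derivation: P => xPc => xxPcc => xxxPccc => xxxxcccc
Steps: 4


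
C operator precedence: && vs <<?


'<<' is shift (level 8); '&&' is logical AND (level 2)
Higher level binds tighter
'<<' has higher precedence than '&&'


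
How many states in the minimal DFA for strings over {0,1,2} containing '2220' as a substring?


KMP-style automaton: 4 progress states + 1 absorbing accept = 5
Minimal DFA: 5 states


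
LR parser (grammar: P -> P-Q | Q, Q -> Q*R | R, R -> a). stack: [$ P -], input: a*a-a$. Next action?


no handle ('P-' is not any RHS); shift 'a'
Action: shift


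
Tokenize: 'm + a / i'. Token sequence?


Scan left to right, longest-match per lexeme
Tokens: ID(m), OP(+), ID(a), OP(/), ID(i)


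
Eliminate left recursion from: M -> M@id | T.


Left-recursive alternatives: M@id; non-recursive: T
Introduce M': M -> TM', M' -> @idM' | ε


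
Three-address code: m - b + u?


Break into single-operator statements:
t1 = m - b
t2 = t1 + u


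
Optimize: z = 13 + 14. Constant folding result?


13 + 14 = 27 at compile time
Optimized: z = 27


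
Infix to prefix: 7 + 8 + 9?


left-to-right (same/higher precedence on left): tree is (+ (+ 7 8) 9)
Prefix: + + 7 8 9


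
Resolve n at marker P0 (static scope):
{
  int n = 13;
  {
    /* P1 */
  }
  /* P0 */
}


n declared in the same block as P0
n = 13


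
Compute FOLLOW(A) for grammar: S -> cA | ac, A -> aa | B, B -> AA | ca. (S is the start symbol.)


$ ∈ FOLLOW(S). For each A -> αBβ: add FIRST(β)\{ε} to FOLLOW(B); if β nullable, add FOLLOW(A).
FOLLOW(A) = {$, a, c}


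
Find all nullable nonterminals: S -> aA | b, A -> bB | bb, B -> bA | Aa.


A nonterminal is nullable iff some alternative derives ε (directly, or every symbol in it is nullable)
Nullable: {}


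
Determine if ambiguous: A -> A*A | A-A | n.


'n*n-n' has two parse trees (no precedence encoded between * and -)
Ambiguous


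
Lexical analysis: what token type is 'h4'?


Pattern: letter/underscore followed by alphanumerics, not a keyword
Type: IDENTIFIER


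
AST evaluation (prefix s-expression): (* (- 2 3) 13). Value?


Evaluate inner: (- 2 3) = -1
Evaluate root: (* -1 13) = -13
Result: -13


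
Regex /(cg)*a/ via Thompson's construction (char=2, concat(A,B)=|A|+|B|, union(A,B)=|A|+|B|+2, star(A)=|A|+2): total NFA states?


Syntax tree has 3 char leaf(s), 0 union(s), 1 star(s)
chars contribute 3×2 = 6; each union adds +2; each star adds +2
Total: 6 + 0 + 2 = 8 states


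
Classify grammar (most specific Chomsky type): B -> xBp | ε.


Single nonterminal LHS, but x^n p^n is not regular
Classification: Type 2 (Context-Free)


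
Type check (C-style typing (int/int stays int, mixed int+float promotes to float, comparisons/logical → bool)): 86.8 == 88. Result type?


Operand types: float == int
Rule: comparison yields bool
Result type: bool


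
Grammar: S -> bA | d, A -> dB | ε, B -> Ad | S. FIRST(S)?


Per alternative of S: FIRST(bA) = {b}; FIRST(d) = {d}
FIRST(S) = {b, d}


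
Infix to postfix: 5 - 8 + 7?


Left to right (same or higher precedence on left)
Postfix: 5 8 - 7 +


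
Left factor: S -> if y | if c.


Common prefix: 'if'
Factored: S -> if S', S' -> y | c


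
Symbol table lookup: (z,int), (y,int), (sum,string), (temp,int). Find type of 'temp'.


Lookup 'temp' → type int


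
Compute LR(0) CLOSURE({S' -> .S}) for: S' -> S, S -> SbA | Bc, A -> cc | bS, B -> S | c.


Start: S' -> .S
For each item with dot before a nonterminal B, add B -> .γ for every B-production
Closure: [S' -> .S, S -> .SbA, S -> .Bc, B -> .S, B -> .c]


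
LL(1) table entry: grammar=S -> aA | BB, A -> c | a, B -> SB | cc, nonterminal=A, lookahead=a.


For [A, a]: 'a' ∈ FIRST(a)
Entry: A -> a


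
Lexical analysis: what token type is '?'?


Pattern: operator symbol
Type: OPERATOR


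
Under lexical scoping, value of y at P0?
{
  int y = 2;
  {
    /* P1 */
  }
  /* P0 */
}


y declared in the same block as P0
y = 2


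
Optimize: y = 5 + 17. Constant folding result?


5 + 17 = 22 at compile time
Optimized: y = 22


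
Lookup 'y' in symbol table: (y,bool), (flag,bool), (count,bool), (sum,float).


Lookup 'y' → type bool


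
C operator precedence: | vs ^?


'^' is bitwise XOR (level 4); '|' is bitwise OR (level 3)
Higher level binds tighter
'^' has higher precedence than '|'


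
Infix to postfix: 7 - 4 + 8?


Left to right (same or higher precedence on left)
Postfix: 7 4 - 8 +


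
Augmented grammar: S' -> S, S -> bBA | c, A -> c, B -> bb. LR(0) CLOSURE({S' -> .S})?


Start: S' -> .S
For each item with dot before a nonterminal B, add B -> .γ for every B-production
Closure: [S' -> .S, S -> .bBA, S -> .c]


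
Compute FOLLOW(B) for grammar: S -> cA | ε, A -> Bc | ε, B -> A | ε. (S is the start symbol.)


$ ∈ FOLLOW(S). For each A -> αBβ: add FIRST(β)\{ε} to FOLLOW(B); if β nullable, add FOLLOW(A).
FOLLOW(B) = {c}


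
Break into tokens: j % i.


Scan left to right, longest-match per lexeme
Tokens: ID(j), OP(%), ID(i)


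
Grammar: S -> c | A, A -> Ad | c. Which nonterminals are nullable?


A nonterminal is nullable iff some alternative derives ε (directly, or every symbol in it is nullable)
Nullable: {}


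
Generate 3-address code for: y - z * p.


Break into single-operator statements:
t1 = z * p
t2 = y - t1


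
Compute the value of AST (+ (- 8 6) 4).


Evaluate inner: (- 8 6) = 2
Evaluate root: (+ 2 4) = 6
Result: 6


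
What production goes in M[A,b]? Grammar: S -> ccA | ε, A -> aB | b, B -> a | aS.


For [A, b]: 'b' ∈ FIRST(b)
Entry: A -> b


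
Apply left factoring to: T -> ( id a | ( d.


Common prefix: '('
Factored: T -> ( T', T' -> id a | d


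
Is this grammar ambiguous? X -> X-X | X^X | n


'n-n^n' has two parse trees (no precedence encoded between - and ^)
Ambiguous


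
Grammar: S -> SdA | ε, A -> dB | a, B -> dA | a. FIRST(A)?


Per alternative of A: FIRST(dB) = {d}; FIRST(a) = {a}
FIRST(A) = {a, d}


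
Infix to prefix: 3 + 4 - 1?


left-to-right (same/higher precedence on left): tree is (- (+ 3 4) 1)
Prefix: - + 3 4 1


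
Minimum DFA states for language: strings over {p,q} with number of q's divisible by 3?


Track (count of q) mod 3: states 0..2, accept at 0
Minimal DFA: 3 states


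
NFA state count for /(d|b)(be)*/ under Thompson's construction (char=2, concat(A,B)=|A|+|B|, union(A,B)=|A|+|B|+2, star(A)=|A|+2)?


Syntax tree has 4 char leaf(s), 1 union(s), 1 star(s)
chars contribute 4×2 = 8; each union adds +2; each star adds +2
Total: 8 + 2 + 2 = 12 states


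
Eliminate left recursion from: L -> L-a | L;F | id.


Left-recursive alternatives: L-a, L;F; non-recursive: id
Introduce L': L -> idL', L' -> -aL' | ;FL' | ε


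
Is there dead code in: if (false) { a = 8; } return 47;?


condition is constant false, so the whole block is unreachable
Dead: 'if (false) { a = 8; }'


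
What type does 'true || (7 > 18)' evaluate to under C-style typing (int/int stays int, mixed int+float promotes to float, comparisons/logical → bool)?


Operand types: bool || bool
Rule: logical operators take bool operands and yield bool
Result type: bool


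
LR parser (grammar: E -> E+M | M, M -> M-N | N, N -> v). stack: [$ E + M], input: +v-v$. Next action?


handle 'E+M' on top; lookahead ∈ FOLLOW(E) = {+, $}
Action: reduce (E -> E+M)


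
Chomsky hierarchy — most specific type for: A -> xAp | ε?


Single nonterminal LHS, but x^n p^n is not regular
Classification: Type 2 (Context-Free)


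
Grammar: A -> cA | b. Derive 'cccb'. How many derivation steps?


Derivation: A => cA => ccA => cccA => cccb
Steps: 4


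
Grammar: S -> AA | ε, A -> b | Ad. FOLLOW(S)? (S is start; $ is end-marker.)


$ ∈ FOLLOW(S). For each A -> αBβ: add FIRST(β)\{ε} to FOLLOW(B); if β nullable, add FOLLOW(A).
FOLLOW(S) = {$}


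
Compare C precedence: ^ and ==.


'==' is equality (level 6); '^' is bitwise XOR (level 4)
Higher level binds tighter
'==' has higher precedence than '^'


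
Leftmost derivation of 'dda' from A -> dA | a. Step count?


Derivation: A => dA => ddA => dda
Steps: 3


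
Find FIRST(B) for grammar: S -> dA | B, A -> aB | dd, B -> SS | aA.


Per alternative of B: FIRST(SS) = {a, d}; FIRST(aA) = {a}
FIRST(B) = {a, d}


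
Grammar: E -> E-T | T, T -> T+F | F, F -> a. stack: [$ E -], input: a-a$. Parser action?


no handle ('E-' is not any RHS); shift 'a'
Action: shift


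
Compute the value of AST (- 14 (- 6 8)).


Evaluate inner: (- 6 8) = -2
Evaluate root: (- 14 -2) = 16
Result: 16


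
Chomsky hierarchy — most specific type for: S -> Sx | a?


Left-linear: every RHS is a terminal or one nonterminal followed by a terminal
Classification: Type 3 (Regular)


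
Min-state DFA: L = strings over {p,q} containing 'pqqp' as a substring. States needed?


KMP-style automaton: 4 progress states + 1 absorbing accept = 5
Minimal DFA: 5 states


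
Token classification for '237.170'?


Pattern: digits with a decimal point
Type: FLOAT_LITERAL


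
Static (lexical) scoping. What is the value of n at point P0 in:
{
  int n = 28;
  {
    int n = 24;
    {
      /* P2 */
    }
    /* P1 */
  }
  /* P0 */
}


n declared in the same block as P0
n = 28


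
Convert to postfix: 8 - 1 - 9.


Left to right (same or higher precedence on left)
Postfix: 8 1 - 9 -


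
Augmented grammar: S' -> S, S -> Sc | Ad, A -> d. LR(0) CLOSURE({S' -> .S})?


Start: S' -> .S
For each item with dot before a nonterminal B, add B -> .γ for every B-production
Closure: [S' -> .S, S -> .Sc, S -> .Ad, A -> .d]


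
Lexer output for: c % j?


Scan left to right, longest-match per lexeme
Tokens: ID(c), OP(%), ID(j)


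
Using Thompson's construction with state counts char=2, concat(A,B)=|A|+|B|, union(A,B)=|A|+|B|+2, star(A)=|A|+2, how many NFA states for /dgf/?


Syntax tree has 3 char leaf(s), 0 union(s), 0 star(s)
chars contribute 3×2 = 6; each union adds +2; each star adds +2
Total: 6 + 0 + 0 = 6 states


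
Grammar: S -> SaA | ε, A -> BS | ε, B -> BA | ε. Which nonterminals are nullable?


A nonterminal is nullable iff some alternative derives ε (directly, or every symbol in it is nullable)
Nullable: {A, B, S}


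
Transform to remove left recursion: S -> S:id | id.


Left-recursive alternatives: S:id; non-recursive: id
Introduce S': S -> idS', S' -> :idS' | ε


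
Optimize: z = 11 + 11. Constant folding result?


11 + 11 = 22 at compile time
Optimized: z = 22


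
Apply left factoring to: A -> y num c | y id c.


Common prefix: 'y'
Factored: A -> y A', A' -> num c | id c


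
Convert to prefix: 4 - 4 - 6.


left-to-right (same/higher precedence on left): tree is (- (- 4 4) 6)
Prefix: - - 4 4 6


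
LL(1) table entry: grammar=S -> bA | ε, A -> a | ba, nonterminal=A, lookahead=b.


For [A, b]: 'b' ∈ FIRST(ba)
Entry: A -> ba


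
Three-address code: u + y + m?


Break into single-operator statements:
t1 = u + y
t2 = t1 + m


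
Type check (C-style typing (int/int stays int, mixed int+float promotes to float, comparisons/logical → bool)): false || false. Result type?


Operand types: bool || bool
Rule: logical operators take bool operands and yield bool
Result type: bool


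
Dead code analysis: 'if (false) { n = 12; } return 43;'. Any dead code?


condition is constant false, so the whole block is unreachable
Dead: 'if (false) { n = 12; }'


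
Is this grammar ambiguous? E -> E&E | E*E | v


'v&v*v' has two parse trees (no precedence encoded between & and *)
Ambiguous


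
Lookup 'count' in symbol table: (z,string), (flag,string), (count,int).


Lookup 'count' → type int


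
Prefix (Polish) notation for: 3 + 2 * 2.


'*' binds tighter: tree is (+ 3 (* 2 2))
Prefix: + 3 * 2 2


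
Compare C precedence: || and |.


'|' is bitwise OR (level 3); '||' is logical OR (level 1)
Higher level binds tighter
'|' has higher precedence than '||'


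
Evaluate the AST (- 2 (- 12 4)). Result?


Evaluate inner: (- 12 4) = 8
Evaluate root: (- 2 8) = -6
Result: -6


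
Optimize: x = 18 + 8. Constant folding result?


18 + 8 = 26 at compile time
Optimized: x = 26


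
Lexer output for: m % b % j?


Scan left to right, longest-match per lexeme
Tokens: ID(m), OP(%), ID(b), OP(%), ID(j)


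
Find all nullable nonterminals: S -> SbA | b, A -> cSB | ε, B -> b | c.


A nonterminal is nullable iff some alternative derives ε (directly, or every symbol in it is nullable)
Nullable: {A}


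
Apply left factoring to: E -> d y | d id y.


Common prefix: 'd'
Factored: E -> d E', E' -> y | id y


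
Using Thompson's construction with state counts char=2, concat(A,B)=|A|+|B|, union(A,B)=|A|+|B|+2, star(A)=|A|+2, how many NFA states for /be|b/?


Syntax tree has 3 char leaf(s), 1 union(s), 0 star(s)
chars contribute 3×2 = 6; each union adds +2; each star adds +2
Total: 6 + 2 + 0 = 8 states


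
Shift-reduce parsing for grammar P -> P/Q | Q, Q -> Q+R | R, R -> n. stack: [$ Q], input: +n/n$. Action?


shift '+' to continue Q -> Q+R
Action: shift


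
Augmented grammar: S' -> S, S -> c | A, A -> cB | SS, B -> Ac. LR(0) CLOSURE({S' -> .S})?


Start: S' -> .S
For each item with dot before a nonterminal B, add B -> .γ for every B-production
Closure: [S' -> .S, S -> .c, S -> .A, A -> .cB, A -> .SS]


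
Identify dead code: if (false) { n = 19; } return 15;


condition is constant false, so the whole block is unreachable
Dead: 'if (false) { n = 19; }'


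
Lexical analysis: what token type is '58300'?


Pattern: digits only
Type: INTEGER_LITERAL


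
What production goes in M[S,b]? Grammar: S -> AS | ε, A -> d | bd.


For [S, b]: 'b' ∈ FIRST(AS)
Entry: S -> AS


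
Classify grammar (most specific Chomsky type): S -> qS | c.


Right-linear: every RHS is a terminal or a terminal followed by one nonterminal
Classification: Type 3 (Regular)


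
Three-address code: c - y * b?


Break into single-operator statements:
t1 = y * b
t2 = c - t1


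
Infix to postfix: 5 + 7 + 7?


Left to right (same or higher precedence on left)
Postfix: 5 7 + 7 +


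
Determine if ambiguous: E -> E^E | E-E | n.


'n^n-n' has two parse trees (no precedence encoded between ^ and -)
Ambiguous


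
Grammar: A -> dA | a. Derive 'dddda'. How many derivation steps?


Derivation: A => dA => ddA => dddA => ddddA => dddda
Steps: 5


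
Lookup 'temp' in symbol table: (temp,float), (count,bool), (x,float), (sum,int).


Lookup 'temp' → type float


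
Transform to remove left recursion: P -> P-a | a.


Left-recursive alternatives: P-a; non-recursive: a
Introduce P': P -> aP', P' -> -aP' | ε


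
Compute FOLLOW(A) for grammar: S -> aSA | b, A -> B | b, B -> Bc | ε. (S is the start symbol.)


$ ∈ FOLLOW(S). For each A -> αBβ: add FIRST(β)\{ε} to FOLLOW(B); if β nullable, add FOLLOW(A).
FOLLOW(A) = {$, b, c}


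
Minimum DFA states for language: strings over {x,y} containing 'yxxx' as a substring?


KMP-style automaton: 4 progress states + 1 absorbing accept = 5
Minimal DFA: 5 states


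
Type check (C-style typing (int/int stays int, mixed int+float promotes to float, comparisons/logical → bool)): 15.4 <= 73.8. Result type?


Operand types: float <= float
Rule: comparison yields bool
Result type: bool


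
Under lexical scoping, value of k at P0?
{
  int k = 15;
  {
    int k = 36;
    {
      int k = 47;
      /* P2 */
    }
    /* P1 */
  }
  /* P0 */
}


k declared in the same block as P0
k = 15


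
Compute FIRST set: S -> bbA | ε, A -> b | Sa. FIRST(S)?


Per alternative of S: FIRST(bbA) = {b}; FIRST(ε) = {ε}
FIRST(S) = {b, ε}


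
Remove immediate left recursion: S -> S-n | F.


Left-recursive alternatives: S-n; non-recursive: F
Introduce S': S -> FS', S' -> -nS' | ε


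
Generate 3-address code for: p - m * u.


Break into single-operator statements:
t1 = m * u
t2 = p - t1


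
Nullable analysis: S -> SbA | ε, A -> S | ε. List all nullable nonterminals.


A nonterminal is nullable iff some alternative derives ε (directly, or every symbol in it is nullable)
Nullable: {A, S}


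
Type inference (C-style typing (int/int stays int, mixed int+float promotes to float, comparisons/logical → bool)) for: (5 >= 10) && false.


Operand types: bool && bool
Rule: logical operators take bool operands and yield bool
Result type: bool


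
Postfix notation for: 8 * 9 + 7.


Left to right (same or higher precedence on left)
Postfix: 8 9 * 7 +


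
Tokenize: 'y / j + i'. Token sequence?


Scan left to right, longest-match per lexeme
Tokens: ID(y), OP(/), ID(j), OP(+), ID(i)


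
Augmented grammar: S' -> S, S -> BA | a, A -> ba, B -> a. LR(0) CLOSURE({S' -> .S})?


Start: S' -> .S
For each item with dot before a nonterminal B, add B -> .γ for every B-production
Closure: [S' -> .S, S -> .BA, S -> .a, B -> .a]


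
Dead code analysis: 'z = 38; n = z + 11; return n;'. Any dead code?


z is read by n's definition; n is returned
No dead code


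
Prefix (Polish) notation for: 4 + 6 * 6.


'*' binds tighter: tree is (+ 4 (* 6 6))
Prefix: + 4 * 6 6


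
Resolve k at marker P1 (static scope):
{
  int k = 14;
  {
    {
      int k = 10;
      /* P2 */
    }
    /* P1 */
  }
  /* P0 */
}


P1's block does not declare k; resolves to the enclosing declaration at depth 0
k = 14


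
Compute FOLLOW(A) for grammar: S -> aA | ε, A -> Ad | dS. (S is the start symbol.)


$ ∈ FOLLOW(S). For each A -> αBβ: add FIRST(β)\{ε} to FOLLOW(B); if β nullable, add FOLLOW(A).
FOLLOW(A) = {$, d}


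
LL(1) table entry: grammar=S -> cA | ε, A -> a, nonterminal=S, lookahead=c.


For [S, c]: 'c' ∈ FIRST(cA)
Entry: S -> cA


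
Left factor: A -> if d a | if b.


Common prefix: 'if'
Factored: A -> if A', A' -> d a | b


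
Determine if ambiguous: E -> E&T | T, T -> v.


precedence layered via separate nonterminal T: deterministic
Unambiguous


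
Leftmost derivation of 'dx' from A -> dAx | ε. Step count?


Derivation: A => dAx => dx
Steps: 2


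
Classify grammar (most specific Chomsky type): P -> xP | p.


Right-linear: every RHS is a terminal or a terminal followed by one nonterminal
Classification: Type 3 (Regular)


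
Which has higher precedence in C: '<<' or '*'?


'*' is multiplicative (level 10); '<<' is shift (level 8)
Higher level binds tighter
'*' has higher precedence than '<<'


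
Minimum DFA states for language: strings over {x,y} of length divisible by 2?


Track length mod 2: states 0..1, accept at 0
Minimal DFA: 2 states


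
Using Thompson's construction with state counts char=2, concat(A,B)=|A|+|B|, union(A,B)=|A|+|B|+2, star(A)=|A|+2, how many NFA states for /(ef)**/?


Syntax tree has 2 char leaf(s), 0 union(s), 2 star(s)
chars contribute 2×2 = 4; each union adds +2; each star adds +2
Total: 4 + 0 + 4 = 8 states


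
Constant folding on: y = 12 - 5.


12 - 5 = 7 at compile time
Optimized: y = 7


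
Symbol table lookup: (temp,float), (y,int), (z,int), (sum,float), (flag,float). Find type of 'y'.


Lookup 'y' → type int


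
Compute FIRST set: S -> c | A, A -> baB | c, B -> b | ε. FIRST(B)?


Per alternative of B: FIRST(b) = {b}; FIRST(ε) = {ε}
FIRST(B) = {b, ε}


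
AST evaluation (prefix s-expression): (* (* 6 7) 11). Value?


Evaluate inner: (* 6 7) = 42
Evaluate root: (* 42 11) = 462
Result: 462


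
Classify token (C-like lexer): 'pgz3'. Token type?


Pattern: letter/underscore followed by alphanumerics, not a keyword
Type: IDENTIFIER


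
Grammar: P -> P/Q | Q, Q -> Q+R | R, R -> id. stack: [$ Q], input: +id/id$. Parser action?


shift '+' to continue Q -> Q+R
Action: shift


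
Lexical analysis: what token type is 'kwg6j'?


Pattern: letter/underscore followed by alphanumerics, not a keyword
Type: IDENTIFIER


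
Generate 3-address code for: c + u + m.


Break into single-operator statements:
t1 = c + u
t2 = t1 + m


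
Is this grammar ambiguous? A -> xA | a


right-linear, alternatives start with distinct terminals 'x' vs 'a': unique leftmost derivation
Unambiguous


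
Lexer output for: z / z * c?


Scan left to right, longest-match per lexeme
Tokens: ID(z), OP(/), ID(z), OP(*), ID(c)


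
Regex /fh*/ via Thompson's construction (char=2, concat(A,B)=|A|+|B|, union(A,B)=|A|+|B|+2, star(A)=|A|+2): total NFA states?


Syntax tree has 2 char leaf(s), 0 union(s), 1 star(s)
chars contribute 2×2 = 4; each union adds +2; each star adds +2
Total: 4 + 0 + 2 = 6 states


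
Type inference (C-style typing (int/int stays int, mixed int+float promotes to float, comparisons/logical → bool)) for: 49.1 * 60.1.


Operand types: float * float
Rule: mixed int/float promotes to float; int/int stays int
Result type: float


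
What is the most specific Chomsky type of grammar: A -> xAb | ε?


Single nonterminal LHS, but x^n b^n is not regular
Classification: Type 2 (Context-Free)


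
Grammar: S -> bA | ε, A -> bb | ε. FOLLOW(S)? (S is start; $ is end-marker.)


$ ∈ FOLLOW(S). For each A -> αBβ: add FIRST(β)\{ε} to FOLLOW(B); if β nullable, add FOLLOW(A).
FOLLOW(S) = {$}


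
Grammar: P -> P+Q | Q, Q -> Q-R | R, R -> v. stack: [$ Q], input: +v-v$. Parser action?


lookahead ∉ {-} so Q won't extend; reduce P -> Q
Action: reduce (P -> Q)


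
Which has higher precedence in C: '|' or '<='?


'<=' is relational (level 7); '|' is bitwise OR (level 3)
Higher level binds tighter
'<=' has higher precedence than '|'


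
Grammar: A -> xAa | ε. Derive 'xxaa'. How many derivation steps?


Derivation: A => xAa => xxAaa => xxaa
Steps: 3


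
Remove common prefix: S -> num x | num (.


Common prefix: 'num'
Factored: S -> num S', S' -> x | (


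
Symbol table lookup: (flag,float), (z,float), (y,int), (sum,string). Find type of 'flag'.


Lookup 'flag' → type float


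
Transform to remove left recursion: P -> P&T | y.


Left-recursive alternatives: P&T; non-recursive: y
Introduce P': P -> yP', P' -> &TP' | ε


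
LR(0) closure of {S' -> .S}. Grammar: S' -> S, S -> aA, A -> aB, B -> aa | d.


Start: S' -> .S
For each item with dot before a nonterminal B, add B -> .γ for every B-production
Closure: [S' -> .S, S -> .aA]


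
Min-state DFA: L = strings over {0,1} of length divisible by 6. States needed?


Track length mod 6: states 0..5, accept at 0
Minimal DFA: 6 states


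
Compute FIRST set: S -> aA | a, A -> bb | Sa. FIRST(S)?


Per alternative of S: FIRST(aA) = {a}; FIRST(a) = {a}
FIRST(S) = {a}


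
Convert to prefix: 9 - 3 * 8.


'*' binds tighter: tree is (- 9 (* 3 8))
Prefix: - 9 * 3 8


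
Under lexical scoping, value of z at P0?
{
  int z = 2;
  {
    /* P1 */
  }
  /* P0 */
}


z declared in the same block as P0
z = 2


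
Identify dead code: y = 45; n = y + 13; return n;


y is read by n's definition; n is returned
No dead code


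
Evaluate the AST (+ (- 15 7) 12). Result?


Evaluate inner: (- 15 7) = 8
Evaluate root: (+ 8 12) = 20
Result: 20


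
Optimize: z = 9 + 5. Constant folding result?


9 + 5 = 14 at compile time
Optimized: z = 14


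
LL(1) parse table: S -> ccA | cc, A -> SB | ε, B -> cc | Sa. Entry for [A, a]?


For [A, a]: ε is nullable and 'a' ∈ FOLLOW(A)
Entry: A -> ε


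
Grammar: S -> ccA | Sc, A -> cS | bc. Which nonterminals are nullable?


A nonterminal is nullable iff some alternative derives ε (directly, or every symbol in it is nullable)
Nullable: {}


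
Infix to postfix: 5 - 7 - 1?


Left to right (same or higher precedence on left)
Postfix: 5 7 - 1 -


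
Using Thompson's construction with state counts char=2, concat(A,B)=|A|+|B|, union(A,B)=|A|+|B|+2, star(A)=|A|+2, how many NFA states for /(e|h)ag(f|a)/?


Syntax tree has 6 char leaf(s), 2 union(s), 0 star(s)
chars contribute 6×2 = 12; each union adds +2; each star adds +2
Total: 12 + 4 + 0 = 16 states


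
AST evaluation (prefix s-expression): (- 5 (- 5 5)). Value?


Evaluate inner: (- 5 5) = 0
Evaluate root: (- 5 0) = 5
Result: 5


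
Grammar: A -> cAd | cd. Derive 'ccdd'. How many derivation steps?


Derivation: A => cAd => ccdd
Steps: 2


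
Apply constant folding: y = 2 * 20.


2 * 20 = 40 at compile time
Optimized: y = 40


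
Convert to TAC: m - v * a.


Break into single-operator statements:
t1 = v * a
t2 = m - t1


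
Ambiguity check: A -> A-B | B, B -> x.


precedence layered via separate nonterminal B: deterministic
Unambiguous


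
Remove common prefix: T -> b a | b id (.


Common prefix: 'b'
Factored: T -> b T', T' -> a | id (


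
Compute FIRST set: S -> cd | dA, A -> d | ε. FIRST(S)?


Per alternative of S: FIRST(cd) = {c}; FIRST(dA) = {d}
FIRST(S) = {c, d}


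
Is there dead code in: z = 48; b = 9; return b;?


z is assigned but never read
Dead: 'z = 48'


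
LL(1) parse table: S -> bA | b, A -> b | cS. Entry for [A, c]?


For [A, c]: 'c' ∈ FIRST(cS)
Entry: A -> cS


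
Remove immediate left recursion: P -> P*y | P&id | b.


Left-recursive alternatives: P*y, P&id; non-recursive: b
Introduce P': P -> bP', P' -> *yP' | &idP' | ε


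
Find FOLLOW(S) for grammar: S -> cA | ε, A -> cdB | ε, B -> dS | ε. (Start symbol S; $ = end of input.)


$ ∈ FOLLOW(S). For each A -> αBβ: add FIRST(β)\{ε} to FOLLOW(B); if β nullable, add FOLLOW(A).
FOLLOW(S) = {$}


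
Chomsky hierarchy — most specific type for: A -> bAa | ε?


Single nonterminal LHS, but b^n a^n is not regular
Classification: Type 2 (Context-Free)


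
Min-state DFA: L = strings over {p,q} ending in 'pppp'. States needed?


Track the longest suffix of input matching a prefix of 'pppp': 5 classes (prefixes of length 0..4)
Minimal DFA: 5 states


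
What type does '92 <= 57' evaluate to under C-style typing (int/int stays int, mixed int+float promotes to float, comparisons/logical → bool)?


Operand types: int <= int
Rule: comparison yields bool
Result type: bool


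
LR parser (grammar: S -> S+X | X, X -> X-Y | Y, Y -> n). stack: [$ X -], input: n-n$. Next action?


no handle; shift 'n'
Action: shift


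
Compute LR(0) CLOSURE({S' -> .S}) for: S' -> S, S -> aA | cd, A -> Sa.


Start: S' -> .S
For each item with dot before a nonterminal B, add B -> .γ for every B-production
Closure: [S' -> .S, S -> .aA, S -> .cd]


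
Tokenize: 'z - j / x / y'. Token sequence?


Scan left to right, longest-match per lexeme
Tokens: ID(z), OP(-), ID(j), OP(/), ID(x), OP(/), ID(y)


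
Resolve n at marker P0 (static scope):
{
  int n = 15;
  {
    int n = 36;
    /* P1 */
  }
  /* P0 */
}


n declared in the same block as P0
n = 15


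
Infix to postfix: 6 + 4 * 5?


* has higher precedence, evaluate 4*5 first
Postfix: 6 4 5 * +


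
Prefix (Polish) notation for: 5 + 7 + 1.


left-to-right (same/higher precedence on left): tree is (+ (+ 5 7) 1)
Prefix: + + 5 7 1


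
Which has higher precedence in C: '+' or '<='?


'+' is additive (level 9); '<=' is relational (level 7)
Higher level binds tighter
'+' has higher precedence than '<='


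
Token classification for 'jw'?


Pattern: letter/underscore followed by alphanumerics, not a keyword
Type: IDENTIFIER


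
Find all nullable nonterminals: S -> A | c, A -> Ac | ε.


A nonterminal is nullable iff some alternative derives ε (directly, or every symbol in it is nullable)
Nullable: {A, S}


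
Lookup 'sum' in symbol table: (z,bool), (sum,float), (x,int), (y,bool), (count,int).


Lookup 'sum' → type float


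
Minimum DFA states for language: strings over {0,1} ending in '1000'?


Track the longest suffix of input matching a prefix of '1000': 5 classes (prefixes of length 0..4)
Minimal DFA: 5 states


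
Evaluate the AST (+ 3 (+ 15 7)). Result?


Evaluate inner: (+ 15 7) = 22
Evaluate root: (+ 3 22) = 25
Result: 25


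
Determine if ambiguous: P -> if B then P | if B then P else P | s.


dangling else: 'if B then if B then s else s' parses two ways
Ambiguous


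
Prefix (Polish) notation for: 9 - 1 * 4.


'*' binds tighter: tree is (- 9 (* 1 4))
Prefix: - 9 * 1 4


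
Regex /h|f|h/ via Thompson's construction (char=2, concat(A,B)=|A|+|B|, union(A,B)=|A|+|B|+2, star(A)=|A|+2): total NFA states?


Syntax tree has 3 char leaf(s), 2 union(s), 0 star(s)
chars contribute 3×2 = 6; each union adds +2; each star adds +2
Total: 6 + 4 + 0 = 10 states


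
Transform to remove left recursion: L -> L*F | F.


Left-recursive alternatives: L*F; non-recursive: F
Introduce L': L -> FL', L' -> *FL' | ε


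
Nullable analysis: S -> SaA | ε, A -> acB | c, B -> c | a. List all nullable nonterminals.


A nonterminal is nullable iff some alternative derives ε (directly, or every symbol in it is nullable)
Nullable: {S}


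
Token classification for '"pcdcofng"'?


Pattern: double-quoted sequence
Type: STRING_LITERAL


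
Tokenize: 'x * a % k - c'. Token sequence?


Scan left to right, longest-match per lexeme
Tokens: ID(x), OP(*), ID(a), OP(%), ID(k), OP(-), ID(c)


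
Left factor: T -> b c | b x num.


Common prefix: 'b'
Factored: T -> b T', T' -> c | x num


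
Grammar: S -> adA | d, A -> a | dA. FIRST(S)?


Per alternative of S: FIRST(adA) = {a}; FIRST(d) = {d}
FIRST(S) = {a, d}


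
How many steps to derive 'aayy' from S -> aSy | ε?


Derivation: S => aSy => aaSyy => aayy
Steps: 3


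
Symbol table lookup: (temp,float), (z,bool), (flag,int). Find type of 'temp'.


Lookup 'temp' → type float


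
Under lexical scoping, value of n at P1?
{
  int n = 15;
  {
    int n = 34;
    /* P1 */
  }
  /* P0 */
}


n declared in the same block as P1
n = 34


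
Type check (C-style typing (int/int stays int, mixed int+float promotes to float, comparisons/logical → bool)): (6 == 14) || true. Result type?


Operand types: bool || bool
Rule: logical operators take bool operands and yield bool
Result type: bool


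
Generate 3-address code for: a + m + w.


Break into single-operator statements:
t1 = a + m
t2 = t1 + w


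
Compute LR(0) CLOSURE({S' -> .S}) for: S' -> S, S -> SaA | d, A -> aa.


Start: S' -> .S
For each item with dot before a nonterminal B, add B -> .γ for every B-production
Closure: [S' -> .S, S -> .SaA, S -> .d]


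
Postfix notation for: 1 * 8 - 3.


Left to right (same or higher precedence on left)
Postfix: 1 8 * 3 -


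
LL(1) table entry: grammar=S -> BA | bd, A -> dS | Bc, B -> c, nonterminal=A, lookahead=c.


For [A, c]: 'c' ∈ FIRST(Bc)
Entry: A -> Bc


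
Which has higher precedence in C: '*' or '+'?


'*' is multiplicative (level 10); '+' is additive (level 9)
Higher level binds tighter
'*' has higher precedence than '+'


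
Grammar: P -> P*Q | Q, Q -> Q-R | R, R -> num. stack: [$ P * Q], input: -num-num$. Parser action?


'-' can extend Q; shift to build Q -> Q-R
Action: shift


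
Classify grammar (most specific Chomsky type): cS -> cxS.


LHS has context (more than one symbol) and |LHS| ≤ |RHS|
Classification: Type 1 (Context-Sensitive)


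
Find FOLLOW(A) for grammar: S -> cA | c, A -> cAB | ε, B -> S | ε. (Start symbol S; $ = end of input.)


$ ∈ FOLLOW(S). For each A -> αBβ: add FIRST(β)\{ε} to FOLLOW(B); if β nullable, add FOLLOW(A).
FOLLOW(A) = {$, c}


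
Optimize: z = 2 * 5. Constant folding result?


2 * 5 = 10 at compile time
Optimized: z = 10


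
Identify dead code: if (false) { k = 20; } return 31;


condition is constant false, so the whole block is unreachable
Dead: 'if (false) { k = 20; }'


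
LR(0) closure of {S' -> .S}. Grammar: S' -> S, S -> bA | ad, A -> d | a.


Start: S' -> .S
For each item with dot before a nonterminal B, add B -> .γ for every B-production
Closure: [S' -> .S, S -> .bA, S -> .ad]


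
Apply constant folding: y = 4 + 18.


4 + 18 = 22 at compile time
Optimized: y = 22


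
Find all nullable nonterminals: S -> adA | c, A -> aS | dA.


A nonterminal is nullable iff some alternative derives ε (directly, or every symbol in it is nullable)
Nullable: {}


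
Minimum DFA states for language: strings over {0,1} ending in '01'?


Track the longest suffix of input matching a prefix of '01': 3 classes (prefixes of length 0..2)
Minimal DFA: 3 states


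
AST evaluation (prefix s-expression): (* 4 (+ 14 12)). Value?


Evaluate inner: (+ 14 12) = 26
Evaluate root: (* 4 26) = 104
Result: 104


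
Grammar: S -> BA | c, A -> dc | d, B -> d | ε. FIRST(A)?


Per alternative of A: FIRST(dc) = {d}; FIRST(d) = {d}
FIRST(A) = {d}


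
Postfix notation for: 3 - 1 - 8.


Left to right (same or higher precedence on left)
Postfix: 3 1 - 8 -


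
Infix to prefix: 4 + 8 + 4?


left-to-right (same/higher precedence on left): tree is (+ (+ 4 8) 4)
Prefix: + + 4 8 4


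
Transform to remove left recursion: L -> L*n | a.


Left-recursive alternatives: L*n; non-recursive: a
Introduce L': L -> aL', L' -> *nL' | ε


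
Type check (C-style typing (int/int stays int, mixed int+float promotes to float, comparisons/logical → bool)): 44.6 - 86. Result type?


Operand types: float - int
Rule: mixed int/float promotes to float; int/int stays int
Result type: float


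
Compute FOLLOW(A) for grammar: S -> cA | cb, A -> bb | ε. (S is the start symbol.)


$ ∈ FOLLOW(S). For each A -> αBβ: add FIRST(β)\{ε} to FOLLOW(B); if β nullable, add FOLLOW(A).
FOLLOW(A) = {$}


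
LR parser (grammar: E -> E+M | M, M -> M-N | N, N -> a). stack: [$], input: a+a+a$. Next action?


no handle on stack; shift 'a'
Action: shift


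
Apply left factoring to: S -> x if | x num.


Common prefix: 'x'
Factored: S -> x S', S' -> if | num


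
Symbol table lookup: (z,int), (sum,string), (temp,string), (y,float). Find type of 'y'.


Lookup 'y' → type float


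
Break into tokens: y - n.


Scan left to right, longest-match per lexeme
Tokens: ID(y), OP(-), ID(n)


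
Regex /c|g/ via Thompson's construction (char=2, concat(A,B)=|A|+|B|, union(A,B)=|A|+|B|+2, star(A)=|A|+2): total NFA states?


Syntax tree has 2 char leaf(s), 1 union(s), 0 star(s)
chars contribute 2×2 = 4; each union adds +2; each star adds +2
Total: 4 + 2 + 0 = 6 states


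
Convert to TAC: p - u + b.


Break into single-operator statements:
t1 = p - u
t2 = t1 + b


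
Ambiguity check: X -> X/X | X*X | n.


'n/n*n' has two parse trees (no precedence encoded between / and *)
Ambiguous


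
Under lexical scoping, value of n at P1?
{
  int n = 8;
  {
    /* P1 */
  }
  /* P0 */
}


P1's block does not declare n; resolves to the enclosing declaration at depth 0
n = 8


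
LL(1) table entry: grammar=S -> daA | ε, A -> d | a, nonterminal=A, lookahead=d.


For [A, d]: 'd' ∈ FIRST(d)
Entry: A -> d


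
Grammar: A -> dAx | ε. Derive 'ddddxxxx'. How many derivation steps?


Derivation: A => dAx => ddAxx => dddAxxx => ddddAxxxx => ddddxxxx
Steps: 5


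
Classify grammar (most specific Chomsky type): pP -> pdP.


LHS has context (more than one symbol) and |LHS| ≤ |RHS|
Classification: Type 1 (Context-Sensitive)


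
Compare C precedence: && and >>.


'>>' is shift (level 8); '&&' is logical AND (level 2)
Higher level binds tighter
'>>' has higher precedence than '&&'


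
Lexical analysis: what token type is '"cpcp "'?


Pattern: double-quoted sequence
Type: STRING_LITERAL
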